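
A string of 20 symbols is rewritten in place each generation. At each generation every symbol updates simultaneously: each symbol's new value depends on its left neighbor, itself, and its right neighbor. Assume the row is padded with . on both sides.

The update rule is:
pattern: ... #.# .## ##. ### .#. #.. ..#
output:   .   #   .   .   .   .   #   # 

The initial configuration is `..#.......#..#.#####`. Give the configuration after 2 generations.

#.#.#...#.#..#.#....

generation 1: .#.#.....#.##.#.....
generation 2: #.#.#...#.#..#.#....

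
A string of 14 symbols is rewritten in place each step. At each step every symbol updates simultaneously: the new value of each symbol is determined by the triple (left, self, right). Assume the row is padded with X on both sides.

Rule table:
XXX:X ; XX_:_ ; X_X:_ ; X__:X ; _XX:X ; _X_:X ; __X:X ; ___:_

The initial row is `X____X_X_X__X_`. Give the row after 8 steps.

step 1: _X__XX_X_XXXX_
step 2: _XXXX__X_XXX__
step 3: _XXX_XXX_XX_XX
step 4: _XX__XX__X__XX
step 5: _X_XXX_XXXXXXX
step 6: _X_XX__XXXXXXX
step 7: _X_X_XXXXXXXXX
step 8: _X_X_XXXXXXXXX

_X_X_XXXXXXXXX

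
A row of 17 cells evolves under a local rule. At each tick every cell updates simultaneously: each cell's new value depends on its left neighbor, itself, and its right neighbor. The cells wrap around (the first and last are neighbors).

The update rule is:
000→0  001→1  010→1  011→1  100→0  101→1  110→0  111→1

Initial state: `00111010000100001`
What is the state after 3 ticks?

11011000110001101

01110110001100011
11101100011000110
11011000110001101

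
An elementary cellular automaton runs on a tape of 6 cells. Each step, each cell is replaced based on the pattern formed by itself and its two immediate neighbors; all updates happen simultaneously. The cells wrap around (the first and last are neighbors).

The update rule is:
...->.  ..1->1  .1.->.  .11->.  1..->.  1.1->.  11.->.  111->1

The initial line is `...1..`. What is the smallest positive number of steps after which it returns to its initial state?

6

..1...
.1....
1.....
.....1
....1.
...1..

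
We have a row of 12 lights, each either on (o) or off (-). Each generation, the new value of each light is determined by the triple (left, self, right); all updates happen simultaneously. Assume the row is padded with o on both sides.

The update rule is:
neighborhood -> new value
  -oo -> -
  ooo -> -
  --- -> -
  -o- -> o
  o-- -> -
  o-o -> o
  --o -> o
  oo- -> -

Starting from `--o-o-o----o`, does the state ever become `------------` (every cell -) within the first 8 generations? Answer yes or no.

no

-oooooo---o-
o--------ooo
--------o---
-------oo--o
------o---o-
-----oo--ooo
----o---o---
---oo--oo--o
generation 8 is ---oo--oo--o, still not uniform -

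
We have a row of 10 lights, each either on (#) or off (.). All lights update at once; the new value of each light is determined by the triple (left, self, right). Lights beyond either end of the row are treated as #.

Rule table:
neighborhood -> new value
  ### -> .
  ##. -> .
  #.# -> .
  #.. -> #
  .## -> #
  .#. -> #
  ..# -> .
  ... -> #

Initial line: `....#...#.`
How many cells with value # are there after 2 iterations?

###.###.#.
....#...#.
count of #: 2

2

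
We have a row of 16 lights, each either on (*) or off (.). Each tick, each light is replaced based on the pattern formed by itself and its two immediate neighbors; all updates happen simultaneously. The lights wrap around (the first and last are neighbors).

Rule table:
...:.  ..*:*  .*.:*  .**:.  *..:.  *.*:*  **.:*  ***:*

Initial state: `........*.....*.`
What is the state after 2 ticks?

......*.*...*.*.

tick 1: .......**....**.
tick 2: ......*.*...*.*.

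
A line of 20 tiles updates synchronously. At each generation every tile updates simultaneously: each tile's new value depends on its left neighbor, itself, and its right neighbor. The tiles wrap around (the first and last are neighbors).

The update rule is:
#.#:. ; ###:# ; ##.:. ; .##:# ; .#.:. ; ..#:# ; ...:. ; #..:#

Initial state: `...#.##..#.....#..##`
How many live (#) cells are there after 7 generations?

#.#..#.##.#...#.###.
...##..#...#.#..##..
..##.##.#.#...###.#.
.##..#.....#.###...#
.#.##.#...#..##.#.#.
#..#...#.#.###.....#
.##.#.#....##.#...##
count of #: 9

9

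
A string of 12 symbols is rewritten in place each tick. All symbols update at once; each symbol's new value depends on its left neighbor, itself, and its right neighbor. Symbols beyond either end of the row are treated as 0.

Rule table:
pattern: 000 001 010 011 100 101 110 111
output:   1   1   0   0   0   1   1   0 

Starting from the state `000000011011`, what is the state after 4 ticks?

111111101101
000000110110
111111011010
000001101100

000001101100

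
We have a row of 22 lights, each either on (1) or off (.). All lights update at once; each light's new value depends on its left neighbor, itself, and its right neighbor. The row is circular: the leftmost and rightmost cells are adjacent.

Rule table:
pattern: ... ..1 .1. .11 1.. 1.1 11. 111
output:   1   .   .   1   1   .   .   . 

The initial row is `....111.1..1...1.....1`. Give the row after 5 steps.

..111..1.1.........1..

111.1....1..11..1111..
1....111..1.1.1.1...1.
.111.1..1........11...
.1....1..1111111.1.111
..111..1.1.........1..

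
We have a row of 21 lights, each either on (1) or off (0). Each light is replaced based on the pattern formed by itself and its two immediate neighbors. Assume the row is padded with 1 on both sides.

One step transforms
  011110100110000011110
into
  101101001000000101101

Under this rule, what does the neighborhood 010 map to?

At position 6 the neighborhood is 010; the next row has 0 there.

0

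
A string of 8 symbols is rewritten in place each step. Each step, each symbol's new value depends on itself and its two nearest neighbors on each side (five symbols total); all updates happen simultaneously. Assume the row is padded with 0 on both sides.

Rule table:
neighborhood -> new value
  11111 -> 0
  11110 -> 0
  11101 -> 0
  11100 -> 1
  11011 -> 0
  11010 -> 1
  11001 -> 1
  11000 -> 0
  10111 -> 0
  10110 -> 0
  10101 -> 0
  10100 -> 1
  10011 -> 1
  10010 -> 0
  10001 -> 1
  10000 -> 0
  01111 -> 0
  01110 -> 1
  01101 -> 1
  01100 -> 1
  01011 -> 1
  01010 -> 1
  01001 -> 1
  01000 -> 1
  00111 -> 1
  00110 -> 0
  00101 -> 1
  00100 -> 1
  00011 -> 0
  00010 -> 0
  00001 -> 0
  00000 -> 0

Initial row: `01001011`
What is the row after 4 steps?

00100001

01101101
00100111
00111111
00100001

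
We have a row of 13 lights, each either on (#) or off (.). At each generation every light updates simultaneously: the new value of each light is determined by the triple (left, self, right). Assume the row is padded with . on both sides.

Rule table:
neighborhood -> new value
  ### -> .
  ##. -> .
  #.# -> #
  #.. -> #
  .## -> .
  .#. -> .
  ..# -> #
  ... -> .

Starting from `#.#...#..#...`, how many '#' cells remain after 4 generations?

6

.#.#.#.##.#..
#.#.#.#..#.#.
.#.#.#.##.#.#
#.#.#.#..#.#.
count of #: 6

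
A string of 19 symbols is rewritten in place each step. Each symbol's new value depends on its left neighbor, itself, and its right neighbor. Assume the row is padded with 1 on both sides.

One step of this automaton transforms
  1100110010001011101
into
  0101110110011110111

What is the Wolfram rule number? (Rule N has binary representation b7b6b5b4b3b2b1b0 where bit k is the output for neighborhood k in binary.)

110

position 0: 111 → 0  (bit 7 = 0)
position 1: 110 → 1  (bit 6 = 1)
position 13: 101 → 1  (bit 5 = 1)
position 2: 100 → 0  (bit 4 = 0)
position 4: 011 → 1  (bit 3 = 1)
position 8: 010 → 1  (bit 2 = 1)
position 3: 001 → 1  (bit 1 = 1)
position 10: 000 → 0  (bit 0 = 0)
bits b7..b0 = 01101110 = 110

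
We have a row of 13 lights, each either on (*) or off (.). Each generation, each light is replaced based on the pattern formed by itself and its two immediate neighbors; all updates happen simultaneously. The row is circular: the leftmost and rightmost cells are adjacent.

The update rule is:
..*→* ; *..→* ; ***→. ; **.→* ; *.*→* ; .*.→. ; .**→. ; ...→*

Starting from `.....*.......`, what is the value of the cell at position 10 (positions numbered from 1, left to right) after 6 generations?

generation 1: *****.*******
generation 2: ....**.......
generation 3: ****.********
generation 4: ...**........
generation 5: ***.*********
generation 6: ..**.........
position 10 holds .

.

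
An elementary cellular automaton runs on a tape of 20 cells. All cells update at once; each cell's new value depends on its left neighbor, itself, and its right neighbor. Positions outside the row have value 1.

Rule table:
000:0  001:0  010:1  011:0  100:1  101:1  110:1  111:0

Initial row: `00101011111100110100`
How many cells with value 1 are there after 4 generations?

10111100000110011110
11000110000011000011
01100011000001100000
10110001100000110000
count of 1: 7

7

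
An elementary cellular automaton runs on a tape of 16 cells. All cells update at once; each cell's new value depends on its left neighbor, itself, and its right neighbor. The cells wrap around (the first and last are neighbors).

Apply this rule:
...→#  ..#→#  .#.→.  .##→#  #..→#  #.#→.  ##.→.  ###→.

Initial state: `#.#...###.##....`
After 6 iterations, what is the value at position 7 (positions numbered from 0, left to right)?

iteration 1: ...####...#.####
iteration 2: ####...###..#...
iteration 3: #...####..##.###
iteration 4: .####...###..#..
iteration 5: ##...####..##.##
iteration 6: ..####...###..#.
position 7 holds .

.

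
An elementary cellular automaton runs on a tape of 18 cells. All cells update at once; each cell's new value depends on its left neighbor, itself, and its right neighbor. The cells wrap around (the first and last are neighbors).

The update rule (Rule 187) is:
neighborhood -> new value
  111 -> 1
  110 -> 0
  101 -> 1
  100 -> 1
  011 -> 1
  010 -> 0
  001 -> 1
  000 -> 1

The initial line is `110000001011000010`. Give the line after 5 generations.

101111110110111101
011111101101111011
111111011011110110
111110110111101101
111101101111011011

111101101111011011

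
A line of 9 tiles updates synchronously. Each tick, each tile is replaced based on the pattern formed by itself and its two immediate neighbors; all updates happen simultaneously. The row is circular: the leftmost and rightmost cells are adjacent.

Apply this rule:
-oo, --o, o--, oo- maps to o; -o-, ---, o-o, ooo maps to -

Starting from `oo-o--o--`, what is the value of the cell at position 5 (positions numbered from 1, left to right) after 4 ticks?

o

tick 1: oo--oo-oo
tick 2: -ooooo-o-
tick 3: oo---o--o
tick 4: -oo-o-ooo
position 5 holds o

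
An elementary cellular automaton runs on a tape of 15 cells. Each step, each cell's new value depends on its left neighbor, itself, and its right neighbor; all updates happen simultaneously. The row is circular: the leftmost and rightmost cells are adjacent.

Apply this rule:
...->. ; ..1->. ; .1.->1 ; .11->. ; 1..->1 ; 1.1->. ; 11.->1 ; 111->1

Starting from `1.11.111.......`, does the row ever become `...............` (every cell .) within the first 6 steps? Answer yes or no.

no

1..1..111......
11.11..111.....
.1..11..111....
.11..11..111...
..11..11..111..
...11..11..111.
step 6 is ...11..11..111., still not uniform .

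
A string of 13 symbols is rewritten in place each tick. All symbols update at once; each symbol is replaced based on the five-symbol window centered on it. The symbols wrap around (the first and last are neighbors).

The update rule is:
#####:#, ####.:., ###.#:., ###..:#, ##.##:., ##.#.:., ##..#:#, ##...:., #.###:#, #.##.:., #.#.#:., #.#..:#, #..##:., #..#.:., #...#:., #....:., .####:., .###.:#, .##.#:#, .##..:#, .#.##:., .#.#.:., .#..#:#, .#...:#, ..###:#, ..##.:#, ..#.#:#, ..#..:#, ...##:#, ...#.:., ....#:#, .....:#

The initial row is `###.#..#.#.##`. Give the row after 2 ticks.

##.###.##..#.

tick 1: #...##.#...#.
tick 2: ##.###.##..#.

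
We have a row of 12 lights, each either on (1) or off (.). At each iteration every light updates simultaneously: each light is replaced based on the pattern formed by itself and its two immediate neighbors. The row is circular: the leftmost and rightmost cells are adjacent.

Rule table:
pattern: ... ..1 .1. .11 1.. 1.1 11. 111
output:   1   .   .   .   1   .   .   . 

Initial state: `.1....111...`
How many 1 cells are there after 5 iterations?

iteration 1: ..111....111
iteration 2: 1....111....
iteration 3: .111....111.
iteration 4: ....111....1
iteration 5: 111....111..
count of 1: 6

6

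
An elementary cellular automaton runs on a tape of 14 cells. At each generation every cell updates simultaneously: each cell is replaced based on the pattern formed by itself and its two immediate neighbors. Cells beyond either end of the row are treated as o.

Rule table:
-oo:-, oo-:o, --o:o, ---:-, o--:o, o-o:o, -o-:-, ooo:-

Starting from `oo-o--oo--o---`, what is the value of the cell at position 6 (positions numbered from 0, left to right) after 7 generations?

o

-oo-oo-ooo-o-o
o-oo-oo--oo-o-
oo-oo-ooo-oo-o
-oo-oo--oo-oo-
o-oo-ooo-oo-oo
oo-oo--oo-oo--
-oo-ooo-oo-ooo
position 6 holds o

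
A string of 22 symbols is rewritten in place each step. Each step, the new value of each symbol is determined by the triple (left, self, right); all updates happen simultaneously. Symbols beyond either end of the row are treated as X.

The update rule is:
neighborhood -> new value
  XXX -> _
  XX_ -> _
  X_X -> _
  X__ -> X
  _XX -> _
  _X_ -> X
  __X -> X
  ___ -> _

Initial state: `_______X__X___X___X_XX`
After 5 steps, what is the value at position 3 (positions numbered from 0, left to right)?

X_____XXXXXX_XXX_XX___
_X___X_____________X_X
_XX_XXX___________XX__
_______X_________X__XX
X_____XXX_______XXXX__
position 3 holds _

_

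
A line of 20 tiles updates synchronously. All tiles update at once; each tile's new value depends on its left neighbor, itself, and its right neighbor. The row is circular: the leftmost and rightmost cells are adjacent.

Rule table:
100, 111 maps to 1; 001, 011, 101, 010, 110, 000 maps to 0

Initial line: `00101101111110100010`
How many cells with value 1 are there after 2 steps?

00000000111100010001
10000000011010001000
count of 1: 5

5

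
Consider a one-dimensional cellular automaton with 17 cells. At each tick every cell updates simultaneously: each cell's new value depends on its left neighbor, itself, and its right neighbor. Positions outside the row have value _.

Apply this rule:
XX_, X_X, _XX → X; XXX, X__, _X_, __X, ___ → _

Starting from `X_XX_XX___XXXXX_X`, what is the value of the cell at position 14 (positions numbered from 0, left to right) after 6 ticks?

X

_XXXXXX___X___XX_
_X____X_______XX_
______________XX_
______________XX_  (fixed point — unchanged through tick 6)
position 14 holds X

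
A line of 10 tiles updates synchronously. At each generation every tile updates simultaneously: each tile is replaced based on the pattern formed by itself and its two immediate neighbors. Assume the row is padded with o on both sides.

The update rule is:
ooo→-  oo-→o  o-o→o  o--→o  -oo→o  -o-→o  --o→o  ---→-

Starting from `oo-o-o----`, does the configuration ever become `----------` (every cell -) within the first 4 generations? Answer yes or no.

-oooooo--o
oo----oooo
-oo--oo---
oooooooo-o
generation 4 is oooooooo-o, still not uniform -

no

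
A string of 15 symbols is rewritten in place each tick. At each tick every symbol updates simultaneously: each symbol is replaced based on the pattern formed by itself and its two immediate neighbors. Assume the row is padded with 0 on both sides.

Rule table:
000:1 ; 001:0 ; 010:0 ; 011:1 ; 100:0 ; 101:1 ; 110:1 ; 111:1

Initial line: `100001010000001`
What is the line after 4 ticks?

001100100111100
101100000111101
011101110111110
011111111111110

011111111111110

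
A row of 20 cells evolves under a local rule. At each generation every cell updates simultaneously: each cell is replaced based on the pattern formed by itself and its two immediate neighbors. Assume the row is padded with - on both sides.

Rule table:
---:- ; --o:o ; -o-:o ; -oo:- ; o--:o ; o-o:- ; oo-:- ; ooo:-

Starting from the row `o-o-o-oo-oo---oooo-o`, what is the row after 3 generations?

o-o---o--o-----o-o--

o-o-o------o-o-----o
o-o-oo----oo-oo---oo
o-o---o--o-----o-o--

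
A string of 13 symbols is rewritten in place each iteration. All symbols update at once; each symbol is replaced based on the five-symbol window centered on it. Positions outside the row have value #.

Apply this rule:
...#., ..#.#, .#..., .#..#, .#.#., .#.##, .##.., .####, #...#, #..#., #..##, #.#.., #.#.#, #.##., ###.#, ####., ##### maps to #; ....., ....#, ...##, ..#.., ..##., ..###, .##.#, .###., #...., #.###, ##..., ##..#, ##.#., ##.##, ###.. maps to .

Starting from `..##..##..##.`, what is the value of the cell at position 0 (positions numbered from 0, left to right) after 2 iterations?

.

.#.#.#.#.#...
.###########.
position 0 holds .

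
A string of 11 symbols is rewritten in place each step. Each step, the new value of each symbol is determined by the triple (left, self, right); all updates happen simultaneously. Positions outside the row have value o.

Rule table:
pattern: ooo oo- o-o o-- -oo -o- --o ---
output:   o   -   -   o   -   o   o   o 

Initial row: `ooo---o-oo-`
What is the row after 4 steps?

oo-oooo----
o---oo-oooo
-ooo----ooo
--o-oooo-oo

--o-oooo-oo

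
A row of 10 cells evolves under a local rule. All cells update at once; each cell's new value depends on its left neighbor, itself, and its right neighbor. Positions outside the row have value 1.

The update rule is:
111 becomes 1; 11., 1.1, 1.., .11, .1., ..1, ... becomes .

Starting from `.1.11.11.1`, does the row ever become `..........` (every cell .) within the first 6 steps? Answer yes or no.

..........
all cells are . at step 1

yes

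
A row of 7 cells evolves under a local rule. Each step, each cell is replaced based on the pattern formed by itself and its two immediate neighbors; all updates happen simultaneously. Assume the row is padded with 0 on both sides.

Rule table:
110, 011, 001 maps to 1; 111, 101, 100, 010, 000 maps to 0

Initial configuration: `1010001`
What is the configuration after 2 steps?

0000010
0000100

0000100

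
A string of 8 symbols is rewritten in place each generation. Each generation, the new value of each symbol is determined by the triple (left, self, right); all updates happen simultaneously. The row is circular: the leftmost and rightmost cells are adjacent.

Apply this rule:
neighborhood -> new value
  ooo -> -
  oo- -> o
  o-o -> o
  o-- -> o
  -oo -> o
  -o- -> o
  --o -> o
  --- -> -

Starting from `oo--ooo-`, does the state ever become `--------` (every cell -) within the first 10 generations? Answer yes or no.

no

generation 1: ooooo-oo
generation 2: ----ooo-
generation 3: ---oo-oo
generation 4: o-oooooo
generation 5: ooo-----
generation 6: o-oo---o
generation 7: ooooo-oo  (repeats generation 1; period 6)
generation 10: o-oooooo
generation 10 is o-oooooo, still not uniform -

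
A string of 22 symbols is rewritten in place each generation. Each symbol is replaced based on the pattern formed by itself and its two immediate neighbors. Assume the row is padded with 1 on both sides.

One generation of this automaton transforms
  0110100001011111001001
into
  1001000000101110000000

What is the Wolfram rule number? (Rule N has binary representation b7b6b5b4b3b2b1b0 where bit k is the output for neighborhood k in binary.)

position 12: 111 → 1  (bit 7 = 1)
position 2: 110 → 0  (bit 6 = 0)
position 0: 101 → 1  (bit 5 = 1)
position 5: 100 → 0  (bit 4 = 0)
position 1: 011 → 0  (bit 3 = 0)
position 4: 010 → 0  (bit 2 = 0)
position 8: 001 → 0  (bit 1 = 0)
position 6: 000 → 0  (bit 0 = 0)
bits b7..b0 = 10100000 = 160

160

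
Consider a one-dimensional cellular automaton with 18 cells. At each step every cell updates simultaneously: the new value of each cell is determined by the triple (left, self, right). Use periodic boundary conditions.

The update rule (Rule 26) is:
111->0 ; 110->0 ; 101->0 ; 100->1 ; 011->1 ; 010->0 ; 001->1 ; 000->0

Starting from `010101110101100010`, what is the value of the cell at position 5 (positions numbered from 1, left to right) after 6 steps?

0

100001000001010101
010010100010000001
001100010101000010
011010100000100101
010000010001011000
101000101010010100
position 5 holds 0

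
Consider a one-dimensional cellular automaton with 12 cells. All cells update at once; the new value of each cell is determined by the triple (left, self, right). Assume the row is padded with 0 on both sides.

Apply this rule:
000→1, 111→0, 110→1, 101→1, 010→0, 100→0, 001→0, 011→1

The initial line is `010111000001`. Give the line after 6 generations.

001101011100
101110110101
011011111010
011110001100
010010101101
000001011110

000001011110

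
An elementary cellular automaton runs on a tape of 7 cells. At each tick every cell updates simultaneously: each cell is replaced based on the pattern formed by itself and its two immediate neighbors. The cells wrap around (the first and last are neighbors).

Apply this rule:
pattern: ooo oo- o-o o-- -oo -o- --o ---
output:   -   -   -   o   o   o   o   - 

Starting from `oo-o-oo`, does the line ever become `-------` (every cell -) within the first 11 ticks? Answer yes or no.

no

---o-o-
--oo-oo
ooo--o-
o--ooo-
oooo---
o---o-o
-o-oo-o
-o-o--o
-o-oooo
-o-o---
oo-oo--
tick 11 is oo-oo--, still not uniform -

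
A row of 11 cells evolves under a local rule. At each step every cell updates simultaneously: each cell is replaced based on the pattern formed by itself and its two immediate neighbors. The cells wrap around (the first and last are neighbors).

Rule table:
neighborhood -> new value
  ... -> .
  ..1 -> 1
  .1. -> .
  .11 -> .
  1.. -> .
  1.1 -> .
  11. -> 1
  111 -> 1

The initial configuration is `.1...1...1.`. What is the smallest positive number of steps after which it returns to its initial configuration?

11

step 1: 1...1...1..
step 2: ...1...1..1
step 3: ..1...1..1.
step 4: .1...1..1..
step 5: 1...1..1...
step 6: ...1..1...1
step 7: ..1..1...1.
step 8: .1..1...1..
step 9: 1..1...1...
step 10: ..1...1...1
step 11: .1...1...1.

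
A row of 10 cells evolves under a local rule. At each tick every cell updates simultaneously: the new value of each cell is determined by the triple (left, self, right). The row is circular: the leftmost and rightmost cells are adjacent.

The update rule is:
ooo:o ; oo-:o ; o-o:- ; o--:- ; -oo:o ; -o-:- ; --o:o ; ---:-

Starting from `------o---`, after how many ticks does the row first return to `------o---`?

-----o----
----o-----
---o------
--o-------
-o--------
o---------
---------o
--------o-
-------o--
------o---

10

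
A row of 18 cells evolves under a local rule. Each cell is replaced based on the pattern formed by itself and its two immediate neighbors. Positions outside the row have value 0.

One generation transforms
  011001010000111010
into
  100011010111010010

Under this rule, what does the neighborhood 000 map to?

1

At position 9 the neighborhood is 000; the next row has 1 there.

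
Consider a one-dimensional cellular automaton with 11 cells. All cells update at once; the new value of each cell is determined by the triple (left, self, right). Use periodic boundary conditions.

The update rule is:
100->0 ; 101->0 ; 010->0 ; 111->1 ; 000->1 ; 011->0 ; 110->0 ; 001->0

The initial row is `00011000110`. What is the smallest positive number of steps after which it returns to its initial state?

step 1: 11000010000
step 2: 00011000110

2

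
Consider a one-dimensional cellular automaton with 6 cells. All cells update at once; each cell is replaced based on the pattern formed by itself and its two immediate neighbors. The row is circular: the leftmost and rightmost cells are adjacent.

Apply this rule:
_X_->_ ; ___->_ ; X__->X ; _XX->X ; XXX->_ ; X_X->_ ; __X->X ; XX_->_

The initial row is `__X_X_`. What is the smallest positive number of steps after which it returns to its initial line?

_X___X
__X_X_

2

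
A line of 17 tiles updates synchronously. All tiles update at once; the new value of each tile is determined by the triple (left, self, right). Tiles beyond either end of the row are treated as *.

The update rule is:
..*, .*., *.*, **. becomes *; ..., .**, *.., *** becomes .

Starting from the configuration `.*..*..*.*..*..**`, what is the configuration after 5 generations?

**.**.****.**.*..
.**.**...**.***.*
*.**.*..*.**..**.
**.***.***.*.*.**
.**..**..******..

.**..**..******..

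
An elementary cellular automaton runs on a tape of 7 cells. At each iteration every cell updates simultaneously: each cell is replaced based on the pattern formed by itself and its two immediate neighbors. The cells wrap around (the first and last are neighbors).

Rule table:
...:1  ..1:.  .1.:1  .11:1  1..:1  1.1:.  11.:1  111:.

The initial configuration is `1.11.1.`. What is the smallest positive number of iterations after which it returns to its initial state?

1.11.1.

1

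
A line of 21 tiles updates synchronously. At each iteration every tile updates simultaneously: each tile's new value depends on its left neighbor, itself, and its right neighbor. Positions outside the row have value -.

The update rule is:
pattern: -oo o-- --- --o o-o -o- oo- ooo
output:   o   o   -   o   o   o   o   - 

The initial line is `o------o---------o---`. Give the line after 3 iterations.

oo----ooo-------ooo--
ooo--oo-oo-----oo-oo-
o-ooooooooo---ooooooo

o-ooooooooo---ooooooo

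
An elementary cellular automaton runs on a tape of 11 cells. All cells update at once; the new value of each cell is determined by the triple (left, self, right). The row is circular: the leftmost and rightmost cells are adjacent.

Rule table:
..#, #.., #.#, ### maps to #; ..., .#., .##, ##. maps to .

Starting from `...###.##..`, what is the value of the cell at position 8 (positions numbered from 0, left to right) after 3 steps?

.

..#.#.#..#.
.#.#.#.##.#
#.#.#.#..#.
position 8 holds .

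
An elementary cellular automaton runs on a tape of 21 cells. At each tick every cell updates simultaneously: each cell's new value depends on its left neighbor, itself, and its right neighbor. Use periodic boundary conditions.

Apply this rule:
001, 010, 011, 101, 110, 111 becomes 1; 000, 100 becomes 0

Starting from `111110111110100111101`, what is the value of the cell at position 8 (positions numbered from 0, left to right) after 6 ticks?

111111111111101111111
111111111111111111111
111111111111111111111  (fixed point — unchanged through tick 6)
position 8 holds 1

1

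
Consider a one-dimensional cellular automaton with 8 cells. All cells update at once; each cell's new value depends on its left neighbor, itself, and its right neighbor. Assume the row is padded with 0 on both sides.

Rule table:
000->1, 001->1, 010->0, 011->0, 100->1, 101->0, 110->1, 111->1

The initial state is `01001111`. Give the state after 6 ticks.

00011001

tick 1: 10110111
tick 2: 00010011
tick 3: 11101101
tick 4: 01100100
tick 5: 10111011
tick 6: 00011001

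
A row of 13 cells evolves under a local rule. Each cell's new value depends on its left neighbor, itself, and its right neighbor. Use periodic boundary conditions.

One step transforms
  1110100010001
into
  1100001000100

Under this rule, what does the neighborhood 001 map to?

0

At position 7 the neighborhood is 001; the next row has 0 there.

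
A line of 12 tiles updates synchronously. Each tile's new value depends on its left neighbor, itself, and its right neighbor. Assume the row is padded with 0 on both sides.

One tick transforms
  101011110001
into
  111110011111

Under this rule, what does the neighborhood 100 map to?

At position 8 the neighborhood is 100; the next row has 1 there.

1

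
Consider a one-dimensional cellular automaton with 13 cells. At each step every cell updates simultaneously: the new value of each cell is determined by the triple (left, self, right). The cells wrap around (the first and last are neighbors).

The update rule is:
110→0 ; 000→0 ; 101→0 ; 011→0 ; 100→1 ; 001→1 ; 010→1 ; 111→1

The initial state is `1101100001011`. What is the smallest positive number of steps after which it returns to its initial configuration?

21

step 1: 1000010011001
step 2: 0100111100110
step 3: 1111011011001
step 4: 1110000000110
step 5: 0101000001000
step 6: 1101100011100
step 7: 0000010101011
step 8: 1000110101000
step 9: 1101000101101
step 10: 1001101100000
step 11: 1110000010001
step 12: 1101000111010
step 13: 0001101010010
step 14: 0010001011111
step 15: 1111011001110
step 16: 0110000110100
step 17: 1001001000110
step 18: 1111111101000
step 19: 0111111001101
step 20: 0011110110001
step 21: 1101100001011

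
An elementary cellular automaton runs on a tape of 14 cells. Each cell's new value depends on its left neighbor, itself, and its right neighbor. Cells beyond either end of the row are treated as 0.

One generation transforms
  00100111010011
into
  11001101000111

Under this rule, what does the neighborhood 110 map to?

1

At position 7 the neighborhood is 110; the next row has 1 there.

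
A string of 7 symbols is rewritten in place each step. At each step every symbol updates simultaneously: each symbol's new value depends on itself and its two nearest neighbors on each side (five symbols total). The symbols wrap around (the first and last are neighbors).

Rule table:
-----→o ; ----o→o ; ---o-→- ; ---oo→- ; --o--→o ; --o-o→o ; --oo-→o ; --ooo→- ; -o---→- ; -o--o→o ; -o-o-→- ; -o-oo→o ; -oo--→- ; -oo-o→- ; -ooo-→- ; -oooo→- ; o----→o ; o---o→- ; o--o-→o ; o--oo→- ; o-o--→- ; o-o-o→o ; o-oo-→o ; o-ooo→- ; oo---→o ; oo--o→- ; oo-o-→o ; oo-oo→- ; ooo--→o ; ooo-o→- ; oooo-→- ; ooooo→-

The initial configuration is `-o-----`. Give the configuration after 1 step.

-o-oooo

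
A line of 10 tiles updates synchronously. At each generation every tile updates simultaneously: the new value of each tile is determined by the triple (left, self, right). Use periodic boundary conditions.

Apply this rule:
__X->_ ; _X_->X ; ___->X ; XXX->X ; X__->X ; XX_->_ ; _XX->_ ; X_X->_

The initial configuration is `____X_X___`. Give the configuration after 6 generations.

generation 1: XXX_X_XXXX
generation 2: XX__X__XXX
generation 3: X_X_XX__XX
generation 4: __X___X__X
generation 5: X_XXX_XX_X
generation 6: ___X______

___X______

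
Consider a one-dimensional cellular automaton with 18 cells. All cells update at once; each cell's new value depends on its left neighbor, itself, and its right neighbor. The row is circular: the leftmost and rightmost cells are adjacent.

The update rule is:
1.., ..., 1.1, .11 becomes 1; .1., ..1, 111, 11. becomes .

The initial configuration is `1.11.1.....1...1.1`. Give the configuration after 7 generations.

generation 1: .11.1.1111..11..11
generation 2: 11.1.11...1.1.1.1.
generation 3: 1.1.11.11..1.1.1.1
generation 4: .1.11.11.1..1.1.11
generation 5: 1.11.11.1.1..1.11.
generation 6: .11.11.1.1.1..11.1
generation 7: 11.11.1.1.1.1.1.1.

11.11.1.1.1.1.1.1.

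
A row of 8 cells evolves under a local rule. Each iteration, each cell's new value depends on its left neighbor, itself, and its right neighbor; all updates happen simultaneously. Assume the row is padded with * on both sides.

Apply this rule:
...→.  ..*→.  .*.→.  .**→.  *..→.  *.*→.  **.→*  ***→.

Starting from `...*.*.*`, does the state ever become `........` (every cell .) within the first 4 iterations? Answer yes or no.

yes

........
all cells are . at iteration 1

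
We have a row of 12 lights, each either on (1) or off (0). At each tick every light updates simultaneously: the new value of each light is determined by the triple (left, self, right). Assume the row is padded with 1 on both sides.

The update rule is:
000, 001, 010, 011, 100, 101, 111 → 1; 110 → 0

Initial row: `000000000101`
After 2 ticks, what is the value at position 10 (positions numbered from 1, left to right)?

111111111111
111111111111
position 10 holds 1

1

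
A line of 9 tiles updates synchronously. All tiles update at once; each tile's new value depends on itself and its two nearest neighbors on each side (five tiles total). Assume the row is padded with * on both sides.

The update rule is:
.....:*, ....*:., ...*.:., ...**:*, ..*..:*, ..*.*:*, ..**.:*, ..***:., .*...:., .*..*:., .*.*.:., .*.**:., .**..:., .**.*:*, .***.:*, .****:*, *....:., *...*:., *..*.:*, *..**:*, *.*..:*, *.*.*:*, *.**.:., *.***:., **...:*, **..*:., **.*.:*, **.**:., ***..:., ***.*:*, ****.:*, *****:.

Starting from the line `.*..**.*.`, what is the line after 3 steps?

*..**..*.

**.*****.
**..*.**.
*..**..*.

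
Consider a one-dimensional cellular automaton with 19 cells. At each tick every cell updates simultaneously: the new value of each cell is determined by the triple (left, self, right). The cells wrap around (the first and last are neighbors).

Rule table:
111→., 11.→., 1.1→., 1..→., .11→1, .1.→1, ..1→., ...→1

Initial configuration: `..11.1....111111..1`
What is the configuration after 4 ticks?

..1..1.1..1.1.111.1

..1..1.11.1.......1
..1..1.1..1.11111.1
..1..1.1..1.1.....1
..1..1.1..1.1.111.1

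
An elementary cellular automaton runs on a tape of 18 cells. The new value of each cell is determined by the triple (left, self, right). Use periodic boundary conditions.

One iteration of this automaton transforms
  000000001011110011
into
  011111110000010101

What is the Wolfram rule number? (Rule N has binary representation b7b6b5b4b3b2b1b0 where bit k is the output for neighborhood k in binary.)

67

position 11: 111 → 0  (bit 7 = 0)
position 13: 110 → 1  (bit 6 = 1)
position 9: 101 → 0  (bit 5 = 0)
position 0: 100 → 0  (bit 4 = 0)
position 10: 011 → 0  (bit 3 = 0)
position 8: 010 → 0  (bit 2 = 0)
position 7: 001 → 1  (bit 1 = 1)
position 1: 000 → 1  (bit 0 = 1)
bits b7..b0 = 01000011 = 67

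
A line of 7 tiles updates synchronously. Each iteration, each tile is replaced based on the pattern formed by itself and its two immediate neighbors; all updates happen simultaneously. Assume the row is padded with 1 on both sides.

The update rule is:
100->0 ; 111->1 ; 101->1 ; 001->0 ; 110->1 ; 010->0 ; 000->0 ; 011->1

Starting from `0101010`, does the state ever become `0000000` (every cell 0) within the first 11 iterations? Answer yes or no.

1010101
1101011
1110111
1111111
1111111  (fixed point — unchanged through iteration 11)
iteration 11 is 1111111, still not uniform 0

no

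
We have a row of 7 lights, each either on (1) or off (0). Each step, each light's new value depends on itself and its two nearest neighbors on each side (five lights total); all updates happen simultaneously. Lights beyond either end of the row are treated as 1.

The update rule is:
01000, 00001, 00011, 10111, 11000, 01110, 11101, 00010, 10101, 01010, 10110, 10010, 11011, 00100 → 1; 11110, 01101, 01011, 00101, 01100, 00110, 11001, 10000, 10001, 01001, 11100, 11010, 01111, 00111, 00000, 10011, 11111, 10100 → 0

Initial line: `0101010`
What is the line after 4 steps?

0101000

0111110
1100011
0010100
0101000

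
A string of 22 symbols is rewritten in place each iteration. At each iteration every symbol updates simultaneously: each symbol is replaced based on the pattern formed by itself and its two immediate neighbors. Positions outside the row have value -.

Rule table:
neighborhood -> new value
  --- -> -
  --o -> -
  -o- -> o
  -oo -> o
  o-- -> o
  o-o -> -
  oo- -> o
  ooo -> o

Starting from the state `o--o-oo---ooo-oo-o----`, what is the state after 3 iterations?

oo-o-oooo-ooo-oo-oooo-

iteration 1: oo-o-ooo--ooo-oo-oo---
iteration 2: oo-o-oooo-ooo-oo-ooo--
iteration 3: oo-o-oooo-ooo-oo-oooo-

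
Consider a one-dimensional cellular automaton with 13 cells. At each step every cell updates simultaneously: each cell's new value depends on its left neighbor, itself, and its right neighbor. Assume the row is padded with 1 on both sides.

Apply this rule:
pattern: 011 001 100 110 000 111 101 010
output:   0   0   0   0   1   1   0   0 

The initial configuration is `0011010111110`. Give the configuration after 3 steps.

0011110000010

step 1: 0000000011100
step 2: 0111111001000
step 3: 0011110000010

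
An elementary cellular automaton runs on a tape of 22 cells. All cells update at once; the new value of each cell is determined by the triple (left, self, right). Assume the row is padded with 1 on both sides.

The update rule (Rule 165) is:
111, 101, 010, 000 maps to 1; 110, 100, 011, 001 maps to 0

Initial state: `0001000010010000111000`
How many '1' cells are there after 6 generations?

0101011010010110010010
1111100110011000010011
1111000000000011010001
1110011111111000110100
1100001111110010001100
1001100111100010100000
count of 1: 9

9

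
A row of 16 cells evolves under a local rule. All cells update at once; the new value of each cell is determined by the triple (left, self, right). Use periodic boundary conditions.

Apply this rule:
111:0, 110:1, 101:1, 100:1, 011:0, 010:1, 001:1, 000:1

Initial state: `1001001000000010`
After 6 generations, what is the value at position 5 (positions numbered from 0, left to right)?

0

1111111111111111
0000000000000000
1111111111111111  (repeats generation 1; period 2)
generation 6: 0000000000000000
position 5 holds 0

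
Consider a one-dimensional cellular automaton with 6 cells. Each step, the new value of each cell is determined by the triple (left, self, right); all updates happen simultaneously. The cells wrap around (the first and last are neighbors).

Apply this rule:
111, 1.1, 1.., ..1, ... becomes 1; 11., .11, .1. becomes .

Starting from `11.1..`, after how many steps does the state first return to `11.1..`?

2

step 1: ..1.11
step 2: 11.1..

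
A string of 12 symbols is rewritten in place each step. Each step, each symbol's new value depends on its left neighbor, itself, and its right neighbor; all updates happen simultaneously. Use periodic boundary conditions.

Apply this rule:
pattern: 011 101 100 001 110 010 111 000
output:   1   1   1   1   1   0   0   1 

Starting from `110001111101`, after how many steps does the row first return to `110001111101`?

step 1: 011111000111
step 2: 110001111101

2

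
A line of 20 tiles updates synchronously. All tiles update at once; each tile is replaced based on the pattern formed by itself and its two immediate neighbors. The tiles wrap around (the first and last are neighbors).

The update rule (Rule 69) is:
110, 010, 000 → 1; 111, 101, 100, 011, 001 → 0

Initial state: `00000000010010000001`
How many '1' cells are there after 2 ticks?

01111111010010111101
00000001010010000101
count of 1: 5

5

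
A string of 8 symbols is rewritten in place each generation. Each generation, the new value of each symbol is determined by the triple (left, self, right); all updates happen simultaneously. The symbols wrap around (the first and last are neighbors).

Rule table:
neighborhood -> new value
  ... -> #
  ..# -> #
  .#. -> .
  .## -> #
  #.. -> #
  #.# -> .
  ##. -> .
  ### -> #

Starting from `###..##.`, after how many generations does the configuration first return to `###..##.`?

generation 1: ##.###..
generation 2: #..##.##
generation 3: .###..##
generation 4: .##.###.
generation 5: ##..##.#
generation 6: #.###..#
generation 7: ..##.###
generation 8: ###..##.

8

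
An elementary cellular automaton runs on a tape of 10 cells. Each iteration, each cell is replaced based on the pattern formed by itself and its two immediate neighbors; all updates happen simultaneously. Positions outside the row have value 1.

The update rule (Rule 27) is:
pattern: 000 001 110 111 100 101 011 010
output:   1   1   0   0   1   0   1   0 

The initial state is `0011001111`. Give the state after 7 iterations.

1110111000
0000100111
1111011100
0000010011
1111101110
0000001000
1111110111

1111110111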